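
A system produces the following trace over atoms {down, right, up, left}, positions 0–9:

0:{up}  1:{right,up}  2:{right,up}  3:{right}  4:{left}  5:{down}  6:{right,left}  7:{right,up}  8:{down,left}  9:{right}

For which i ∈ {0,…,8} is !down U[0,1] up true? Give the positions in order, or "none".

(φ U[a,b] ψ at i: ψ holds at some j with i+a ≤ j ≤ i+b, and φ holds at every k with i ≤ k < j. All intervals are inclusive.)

0, 1, 2, 6, 7

Evaluate at each i in [0,8]:
  i=0: ✓ (rhs at j=0)
  i=1: ✓ (rhs at j=1)
  i=2: ✓ (rhs at j=2)
  i=3: ✗ (no rhs in [3,4])
  i=4: ✗ (no rhs in [4,5])
  i=5: ✗ (no rhs in [5,6])
  i=6: ✓ (rhs at j=7; lhs holds on [6,6])
  i=7: ✓ (rhs at j=7)
  i=8: ✗ (no rhs in [8,9])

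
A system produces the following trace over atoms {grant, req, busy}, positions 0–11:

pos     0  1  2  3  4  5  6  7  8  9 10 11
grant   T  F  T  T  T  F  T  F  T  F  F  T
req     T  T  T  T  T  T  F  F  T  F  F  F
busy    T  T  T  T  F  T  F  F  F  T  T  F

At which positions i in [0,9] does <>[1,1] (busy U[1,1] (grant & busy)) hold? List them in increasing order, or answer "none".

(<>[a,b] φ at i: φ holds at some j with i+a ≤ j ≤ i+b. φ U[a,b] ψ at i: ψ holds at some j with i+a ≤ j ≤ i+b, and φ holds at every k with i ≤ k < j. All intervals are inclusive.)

0, 1

Evaluate at each i in [0,9]:
  i=0: ✓ (witness j=1)
  i=1: ✓ (witness j=2)
  i=2: ✗ (none in [3,3])
  i=3: ✗ (none in [4,4])
  i=4: ✗ (none in [5,5])
  i=5: ✗ (none in [6,6])
  i=6: ✗ (none in [7,7])
  i=7: ✗ (none in [8,8])
  i=8: ✗ (none in [9,9])
  i=9: ✗ (none in [10,10])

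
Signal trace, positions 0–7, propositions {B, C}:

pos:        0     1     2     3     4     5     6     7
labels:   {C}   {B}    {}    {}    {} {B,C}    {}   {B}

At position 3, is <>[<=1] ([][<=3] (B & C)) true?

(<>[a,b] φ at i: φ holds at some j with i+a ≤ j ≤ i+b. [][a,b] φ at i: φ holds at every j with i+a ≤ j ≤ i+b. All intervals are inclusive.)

False

Check [][<=3] (B & C) at each j in [3,4]:
  j=3: fails at 3
  j=4: fails at 4
No position in the window satisfies it → formula fails.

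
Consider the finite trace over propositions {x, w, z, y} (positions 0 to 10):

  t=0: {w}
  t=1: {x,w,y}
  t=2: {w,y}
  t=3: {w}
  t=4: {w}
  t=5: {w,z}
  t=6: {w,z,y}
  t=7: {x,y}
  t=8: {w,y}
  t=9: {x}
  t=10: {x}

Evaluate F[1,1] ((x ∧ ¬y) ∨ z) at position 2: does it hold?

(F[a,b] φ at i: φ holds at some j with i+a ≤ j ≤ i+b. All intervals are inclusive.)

Check ((x ∧ ¬y) ∨ z) at each j in [3,3]:
  j=3: false
No position in the window satisfies it → formula fails.

No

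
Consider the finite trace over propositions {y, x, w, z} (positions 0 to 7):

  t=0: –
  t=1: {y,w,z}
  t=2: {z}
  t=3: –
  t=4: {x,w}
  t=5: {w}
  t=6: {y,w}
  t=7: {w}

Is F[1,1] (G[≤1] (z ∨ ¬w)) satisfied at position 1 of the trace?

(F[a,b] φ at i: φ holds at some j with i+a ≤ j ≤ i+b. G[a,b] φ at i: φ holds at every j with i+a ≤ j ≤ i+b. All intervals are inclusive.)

Check G[≤1] (z ∨ ¬w) at each j in [2,2]:
  j=2: holds on [2,3]
Found at j=2 → formula holds.

Holds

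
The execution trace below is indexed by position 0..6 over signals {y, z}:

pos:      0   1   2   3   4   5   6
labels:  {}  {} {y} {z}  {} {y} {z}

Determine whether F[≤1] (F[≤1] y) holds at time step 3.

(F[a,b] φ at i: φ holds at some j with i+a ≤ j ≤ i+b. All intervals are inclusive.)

Check F[≤1] y at each j in [3,4]:
  j=3: fails (none in [3,4])
  j=4: holds (witness at 5)
Found at j=4 → formula holds.

Holds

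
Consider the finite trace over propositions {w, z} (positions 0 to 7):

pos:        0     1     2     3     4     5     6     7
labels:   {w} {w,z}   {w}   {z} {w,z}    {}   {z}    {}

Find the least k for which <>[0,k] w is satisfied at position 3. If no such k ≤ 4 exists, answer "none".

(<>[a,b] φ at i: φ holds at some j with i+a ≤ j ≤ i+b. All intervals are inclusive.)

Scan j = 3,4,… for w:
  j=3: fails
  j=4: holds
First hit at j=4, so smallest k = 4-3 = 1.

1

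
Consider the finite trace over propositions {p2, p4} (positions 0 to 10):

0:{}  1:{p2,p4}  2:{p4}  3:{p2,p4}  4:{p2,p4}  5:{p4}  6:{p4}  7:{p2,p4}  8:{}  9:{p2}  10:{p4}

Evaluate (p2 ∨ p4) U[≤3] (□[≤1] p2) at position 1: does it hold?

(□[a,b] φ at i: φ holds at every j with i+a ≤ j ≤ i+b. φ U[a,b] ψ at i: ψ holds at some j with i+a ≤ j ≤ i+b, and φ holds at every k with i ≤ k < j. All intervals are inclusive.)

Need some j in [1,4] with □[≤1] p2, and (p2 ∨ p4) at every k in [1,j-1].
  j=1: □[≤1] p2 — fails at 2.
  j=2: □[≤1] p2 — fails at 2.
  j=3: □[≤1] p2 holds; (p2 ∨ p4) holds at every k in [1,2] → satisfied.

Holds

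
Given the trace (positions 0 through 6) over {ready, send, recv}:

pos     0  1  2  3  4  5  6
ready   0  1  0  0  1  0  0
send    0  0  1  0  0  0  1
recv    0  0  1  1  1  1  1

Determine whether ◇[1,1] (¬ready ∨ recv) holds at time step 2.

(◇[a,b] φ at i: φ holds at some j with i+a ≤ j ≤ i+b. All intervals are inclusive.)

Check (¬ready ∨ recv) at each j in [3,3]:
  j=3: true
Found at j=3 → formula holds.

Yes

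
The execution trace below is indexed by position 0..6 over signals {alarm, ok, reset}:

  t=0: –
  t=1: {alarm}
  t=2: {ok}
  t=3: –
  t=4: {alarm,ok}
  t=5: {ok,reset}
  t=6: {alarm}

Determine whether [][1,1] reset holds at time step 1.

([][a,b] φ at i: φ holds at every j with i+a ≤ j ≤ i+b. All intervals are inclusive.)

False

Check reset at every j in [2,2]:
  j=2: false
Fails at j=2 → formula fails.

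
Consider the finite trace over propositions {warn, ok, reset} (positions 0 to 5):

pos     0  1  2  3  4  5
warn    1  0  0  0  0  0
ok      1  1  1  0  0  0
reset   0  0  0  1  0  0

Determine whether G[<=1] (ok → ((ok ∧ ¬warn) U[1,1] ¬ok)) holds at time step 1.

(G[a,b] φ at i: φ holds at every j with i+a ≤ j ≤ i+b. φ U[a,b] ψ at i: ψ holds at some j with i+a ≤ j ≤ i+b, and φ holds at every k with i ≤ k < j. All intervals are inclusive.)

Check (ok → ((ok ∧ ¬warn) U[1,1] ¬ok)) at every j in [1,2]:
  j=1: antecedent true; consequent fails → ✗
  j=2: antecedent true; consequent holds → ✓
Fails at j=1 → formula fails.

Does not hold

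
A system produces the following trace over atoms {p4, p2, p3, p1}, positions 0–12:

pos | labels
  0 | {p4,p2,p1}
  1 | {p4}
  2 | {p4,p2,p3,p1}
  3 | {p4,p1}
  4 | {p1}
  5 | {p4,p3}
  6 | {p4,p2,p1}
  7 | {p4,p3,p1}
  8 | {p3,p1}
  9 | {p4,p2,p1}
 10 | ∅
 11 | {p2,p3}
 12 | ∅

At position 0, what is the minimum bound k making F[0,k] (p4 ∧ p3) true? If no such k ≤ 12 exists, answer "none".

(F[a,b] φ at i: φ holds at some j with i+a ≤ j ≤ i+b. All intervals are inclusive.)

2

Scan j = 0,1,… for (p4 ∧ p3):
  j=0: fails
  j=1: fails
  j=2: holds
First hit at j=2, so smallest k = 2-0 = 2.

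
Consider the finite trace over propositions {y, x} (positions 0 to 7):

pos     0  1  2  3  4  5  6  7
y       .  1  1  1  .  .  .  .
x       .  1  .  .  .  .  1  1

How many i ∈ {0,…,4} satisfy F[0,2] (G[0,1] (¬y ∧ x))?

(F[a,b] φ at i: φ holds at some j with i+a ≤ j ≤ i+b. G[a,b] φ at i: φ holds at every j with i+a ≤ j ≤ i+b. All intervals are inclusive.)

Evaluate at each i in [0,4]:
  i=0: ✗ (none in [0,2])
  i=1: ✗ (none in [1,3])
  i=2: ✗ (none in [2,4])
  i=3: ✗ (none in [3,5])
  i=4: ✓ (witness j=6)
Positions where it holds: {4} → 1.

1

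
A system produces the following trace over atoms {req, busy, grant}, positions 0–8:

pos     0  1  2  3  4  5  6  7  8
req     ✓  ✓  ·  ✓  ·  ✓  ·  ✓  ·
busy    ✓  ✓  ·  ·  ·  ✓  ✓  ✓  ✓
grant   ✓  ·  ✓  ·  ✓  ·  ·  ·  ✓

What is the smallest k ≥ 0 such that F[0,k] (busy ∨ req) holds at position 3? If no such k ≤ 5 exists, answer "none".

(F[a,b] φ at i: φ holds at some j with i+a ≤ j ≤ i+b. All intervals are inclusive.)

Scan j = 3,4,… for (busy ∨ req):
  j=3: holds
First hit at j=3, so smallest k = 3-3 = 0.

0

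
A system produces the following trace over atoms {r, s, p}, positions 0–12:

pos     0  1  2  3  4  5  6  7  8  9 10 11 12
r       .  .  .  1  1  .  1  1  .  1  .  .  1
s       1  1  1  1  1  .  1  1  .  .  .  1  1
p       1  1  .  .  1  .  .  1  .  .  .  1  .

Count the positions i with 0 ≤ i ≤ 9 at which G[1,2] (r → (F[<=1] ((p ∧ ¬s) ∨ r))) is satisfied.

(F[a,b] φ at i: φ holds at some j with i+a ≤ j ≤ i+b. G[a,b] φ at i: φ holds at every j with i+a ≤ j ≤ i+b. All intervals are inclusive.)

10

Evaluate at each i in [0,9]:
  i=0: ✓ (all of [1,2])
  i=1: ✓ (all of [2,3])
  i=2: ✓ (all of [3,4])
  i=3: ✓ (all of [4,5])
  i=4: ✓ (all of [5,6])
  i=5: ✓ (all of [6,7])
  i=6: ✓ (all of [7,8])
  i=7: ✓ (all of [8,9])
  i=8: ✓ (all of [9,10])
  i=9: ✓ (all of [10,11])
Positions where it holds: {0, 1, 2, 3, 4, 5, 6, 7, 8, 9} → 10.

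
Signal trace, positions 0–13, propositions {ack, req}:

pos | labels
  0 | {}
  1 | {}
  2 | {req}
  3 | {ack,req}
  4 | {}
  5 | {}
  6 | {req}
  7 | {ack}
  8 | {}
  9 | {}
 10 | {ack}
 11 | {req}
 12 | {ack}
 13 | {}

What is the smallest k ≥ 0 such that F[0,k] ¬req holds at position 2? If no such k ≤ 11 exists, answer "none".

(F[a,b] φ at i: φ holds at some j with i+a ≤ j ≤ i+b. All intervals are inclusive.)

2

Scan j = 2,3,… for ¬req:
  j=2: fails
  j=3: fails
  j=4: holds
First hit at j=4, so smallest k = 4-2 = 2.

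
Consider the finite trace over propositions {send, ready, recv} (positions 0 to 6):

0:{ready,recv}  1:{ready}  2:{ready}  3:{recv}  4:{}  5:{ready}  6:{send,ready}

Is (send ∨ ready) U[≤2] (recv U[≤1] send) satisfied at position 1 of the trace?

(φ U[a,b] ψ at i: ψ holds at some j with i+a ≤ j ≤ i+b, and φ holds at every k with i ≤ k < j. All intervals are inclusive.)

No

Need some j in [1,3] with (recv U[≤1] send), and (send ∨ ready) at every k in [1,j-1].
  j=1: (recv U[≤1] send) — fails.
  j=2: (recv U[≤1] send) — fails.
  j=3: (recv U[≤1] send) — fails.
No j in the window works → until fails.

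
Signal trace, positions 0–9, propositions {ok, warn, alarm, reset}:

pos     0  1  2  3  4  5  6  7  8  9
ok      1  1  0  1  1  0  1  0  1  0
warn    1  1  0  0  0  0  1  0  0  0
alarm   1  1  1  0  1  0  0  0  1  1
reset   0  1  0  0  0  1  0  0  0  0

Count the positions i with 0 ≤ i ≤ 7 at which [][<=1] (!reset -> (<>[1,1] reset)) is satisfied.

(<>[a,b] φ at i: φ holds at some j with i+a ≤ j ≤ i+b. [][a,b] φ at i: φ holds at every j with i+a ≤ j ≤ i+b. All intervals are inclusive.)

2

Evaluate at each i in [0,7]:
  i=0: ✓ (all of [0,1])
  i=1: ✗ (fails at j=2)
  i=2: ✗ (fails at j=2)
  i=3: ✗ (fails at j=3)
  i=4: ✓ (all of [4,5])
  i=5: ✗ (fails at j=6)
  i=6: ✗ (fails at j=6)
  i=7: ✗ (fails at j=7)
Positions where it holds: {0, 4} → 2.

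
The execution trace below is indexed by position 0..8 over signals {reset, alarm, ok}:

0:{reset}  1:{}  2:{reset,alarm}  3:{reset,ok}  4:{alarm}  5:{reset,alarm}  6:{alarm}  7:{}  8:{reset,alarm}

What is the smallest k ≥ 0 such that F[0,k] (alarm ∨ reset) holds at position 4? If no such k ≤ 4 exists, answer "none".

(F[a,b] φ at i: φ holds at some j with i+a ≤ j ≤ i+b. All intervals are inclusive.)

Scan j = 4,5,… for (alarm ∨ reset):
  j=4: holds
First hit at j=4, so smallest k = 4-4 = 0.

0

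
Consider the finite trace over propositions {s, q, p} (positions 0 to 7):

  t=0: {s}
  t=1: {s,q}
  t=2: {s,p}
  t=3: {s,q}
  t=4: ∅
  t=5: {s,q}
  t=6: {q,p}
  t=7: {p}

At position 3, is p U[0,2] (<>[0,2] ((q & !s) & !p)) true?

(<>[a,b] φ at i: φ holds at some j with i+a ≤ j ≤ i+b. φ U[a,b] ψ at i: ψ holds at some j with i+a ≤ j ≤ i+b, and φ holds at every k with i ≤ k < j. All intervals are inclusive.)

No

Need some j in [3,5] with <>[0,2] ((q & !s) & !p), and p at every k in [3,j-1].
  j=3: <>[0,2] ((q & !s) & !p) — fails (none in [3,5]).
  j=4: <>[0,2] ((q & !s) & !p) — fails (none in [4,6]).
  j=5: <>[0,2] ((q & !s) & !p) — fails (none in [5,7]).
No j in the window works → until fails.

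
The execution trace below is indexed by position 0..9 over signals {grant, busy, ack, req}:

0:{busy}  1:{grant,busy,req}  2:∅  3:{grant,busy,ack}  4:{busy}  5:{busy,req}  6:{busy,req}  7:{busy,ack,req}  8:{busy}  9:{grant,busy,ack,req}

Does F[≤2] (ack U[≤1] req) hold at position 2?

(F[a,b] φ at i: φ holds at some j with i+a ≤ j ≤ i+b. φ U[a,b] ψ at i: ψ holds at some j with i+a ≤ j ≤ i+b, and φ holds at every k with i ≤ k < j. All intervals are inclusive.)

Check (ack U[≤1] req) at each j in [2,4]:
  j=2: fails
  j=3: fails
  j=4: fails
No position in the window satisfies it → formula fails.

Does not hold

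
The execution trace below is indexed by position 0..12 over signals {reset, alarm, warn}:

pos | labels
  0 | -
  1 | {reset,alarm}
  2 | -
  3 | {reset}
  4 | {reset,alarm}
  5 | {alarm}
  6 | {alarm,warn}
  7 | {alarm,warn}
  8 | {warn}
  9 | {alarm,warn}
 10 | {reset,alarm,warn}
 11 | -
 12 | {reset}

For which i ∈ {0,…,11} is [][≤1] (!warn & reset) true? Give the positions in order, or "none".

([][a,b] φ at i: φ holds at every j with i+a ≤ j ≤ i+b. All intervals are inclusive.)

3

Evaluate at each i in [0,11]:
  i=0: ✗ (fails at j=0)
  i=1: ✗ (fails at j=2)
  i=2: ✗ (fails at j=2)
  i=3: ✓ (all of [3,4])
  i=4: ✗ (fails at j=5)
  i=5: ✗ (fails at j=5)
  i=6: ✗ (fails at j=6)
  i=7: ✗ (fails at j=7)
  i=8: ✗ (fails at j=8)
  i=9: ✗ (fails at j=9)
  i=10: ✗ (fails at j=10)
  i=11: ✗ (fails at j=11)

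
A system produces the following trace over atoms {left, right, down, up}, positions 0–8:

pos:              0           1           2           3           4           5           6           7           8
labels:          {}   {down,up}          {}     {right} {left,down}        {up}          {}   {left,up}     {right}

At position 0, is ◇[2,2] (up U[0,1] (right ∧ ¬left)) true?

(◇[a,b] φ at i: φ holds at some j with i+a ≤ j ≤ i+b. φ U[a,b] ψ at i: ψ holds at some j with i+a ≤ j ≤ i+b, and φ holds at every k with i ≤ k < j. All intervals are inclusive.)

Check (up U[0,1] (right ∧ ¬left)) at each j in [2,2]:
  j=2: fails
No position in the window satisfies it → formula fails.

No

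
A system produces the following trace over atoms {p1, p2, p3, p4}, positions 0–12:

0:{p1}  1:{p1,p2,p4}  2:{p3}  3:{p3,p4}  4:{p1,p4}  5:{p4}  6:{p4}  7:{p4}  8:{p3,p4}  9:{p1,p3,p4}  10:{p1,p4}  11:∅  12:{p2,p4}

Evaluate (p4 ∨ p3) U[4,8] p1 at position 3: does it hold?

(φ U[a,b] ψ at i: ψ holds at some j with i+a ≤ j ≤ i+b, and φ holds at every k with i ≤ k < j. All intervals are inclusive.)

Holds

Need some j in [7,11] with p1, and (p4 ∨ p3) at every k in [3,j-1].
  j=7: p1 false.
  j=8: p1 false.
  j=9: p1 holds; (p4 ∨ p3) holds at every k in [3,8] → satisfied.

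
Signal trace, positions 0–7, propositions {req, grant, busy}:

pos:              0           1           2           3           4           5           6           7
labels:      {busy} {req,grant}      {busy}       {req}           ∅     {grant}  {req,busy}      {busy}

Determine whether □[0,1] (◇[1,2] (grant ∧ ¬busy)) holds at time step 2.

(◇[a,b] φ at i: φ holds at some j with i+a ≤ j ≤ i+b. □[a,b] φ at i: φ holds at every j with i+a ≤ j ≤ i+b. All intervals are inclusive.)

No

Check ◇[1,2] (grant ∧ ¬busy) at every j in [2,3]:
  j=2: fails (none in [3,4])
  j=3: holds (witness at 5)
Fails at j=2 → formula fails.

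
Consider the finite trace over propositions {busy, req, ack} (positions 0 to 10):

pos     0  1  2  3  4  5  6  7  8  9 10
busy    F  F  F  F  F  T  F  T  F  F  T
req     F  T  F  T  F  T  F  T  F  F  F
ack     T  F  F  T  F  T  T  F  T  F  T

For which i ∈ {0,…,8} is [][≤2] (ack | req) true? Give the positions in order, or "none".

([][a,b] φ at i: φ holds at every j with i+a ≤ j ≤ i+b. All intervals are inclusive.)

5, 6

Evaluate at each i in [0,8]:
  i=0: ✗ (fails at j=2)
  i=1: ✗ (fails at j=2)
  i=2: ✗ (fails at j=2)
  i=3: ✗ (fails at j=4)
  i=4: ✗ (fails at j=4)
  i=5: ✓ (all of [5,7])
  i=6: ✓ (all of [6,8])
  i=7: ✗ (fails at j=9)
  i=8: ✗ (fails at j=9)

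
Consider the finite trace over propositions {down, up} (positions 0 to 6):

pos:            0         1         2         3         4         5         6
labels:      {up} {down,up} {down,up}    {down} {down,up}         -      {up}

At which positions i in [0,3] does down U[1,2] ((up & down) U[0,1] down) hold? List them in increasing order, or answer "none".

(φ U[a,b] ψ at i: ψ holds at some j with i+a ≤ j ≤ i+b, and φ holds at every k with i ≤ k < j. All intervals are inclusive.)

Evaluate at each i in [0,3]:
  i=0: ✗ (lhs fails at k=0 before rhs at j=1)
  i=1: ✓ (rhs at j=2; lhs holds on [1,1])
  i=2: ✓ (rhs at j=3; lhs holds on [2,2])
  i=3: ✓ (rhs at j=4; lhs holds on [3,3])

1, 2, 3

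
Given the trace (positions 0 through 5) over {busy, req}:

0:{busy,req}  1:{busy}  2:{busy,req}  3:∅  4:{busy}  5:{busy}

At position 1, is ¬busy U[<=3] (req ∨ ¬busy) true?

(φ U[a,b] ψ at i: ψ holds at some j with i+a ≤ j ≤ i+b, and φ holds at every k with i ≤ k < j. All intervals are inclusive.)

Need some j in [1,4] with (req ∨ ¬busy), and ¬busy at every k in [1,j-1].
  j=1: (req ∨ ¬busy) false.
  j=2: (req ∨ ¬busy) holds, but ¬busy fails at k=1 → not this j.
  j=3: (req ∨ ¬busy) holds, but ¬busy fails at k=1 → not this j.
  j=4: (req ∨ ¬busy) false.
No j in the window works → until fails.

Does not hold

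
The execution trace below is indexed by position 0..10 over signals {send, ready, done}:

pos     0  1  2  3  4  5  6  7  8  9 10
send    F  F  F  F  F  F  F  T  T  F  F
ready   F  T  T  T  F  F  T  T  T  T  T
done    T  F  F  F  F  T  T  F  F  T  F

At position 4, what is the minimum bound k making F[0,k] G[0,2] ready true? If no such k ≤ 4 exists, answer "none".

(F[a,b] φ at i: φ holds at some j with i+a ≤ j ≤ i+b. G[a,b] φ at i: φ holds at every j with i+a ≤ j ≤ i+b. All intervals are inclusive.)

Scan j = 4,5,… for G[0,2] ready:
  j=4: fails
  j=5: fails
  j=6: holds
First hit at j=6, so smallest k = 6-4 = 2.

2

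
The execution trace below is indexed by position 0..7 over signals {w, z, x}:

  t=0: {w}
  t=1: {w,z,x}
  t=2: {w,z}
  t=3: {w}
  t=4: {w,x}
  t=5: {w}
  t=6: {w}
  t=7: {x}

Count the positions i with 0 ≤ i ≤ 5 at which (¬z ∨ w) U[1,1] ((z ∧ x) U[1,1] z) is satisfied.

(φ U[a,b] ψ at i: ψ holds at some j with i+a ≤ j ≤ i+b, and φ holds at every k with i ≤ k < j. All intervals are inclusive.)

1

Evaluate at each i in [0,5]:
  i=0: ✓ (rhs at j=1; lhs holds on [0,0])
  i=1: ✗ (no rhs in [2,2])
  i=2: ✗ (no rhs in [3,3])
  i=3: ✗ (no rhs in [4,4])
  i=4: ✗ (no rhs in [5,5])
  i=5: ✗ (no rhs in [6,6])
Positions where it holds: {0} → 1.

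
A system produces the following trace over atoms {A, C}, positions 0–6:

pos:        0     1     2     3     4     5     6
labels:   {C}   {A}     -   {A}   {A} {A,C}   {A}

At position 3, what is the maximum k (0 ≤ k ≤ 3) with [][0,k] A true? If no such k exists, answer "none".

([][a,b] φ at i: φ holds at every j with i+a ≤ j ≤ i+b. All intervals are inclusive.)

3

A must hold from j=3 onward; find where it first fails.
  j=3: holds
  j=4: holds
  j=5: holds
  j=6: holds
Holds through j=6; largest k = 3.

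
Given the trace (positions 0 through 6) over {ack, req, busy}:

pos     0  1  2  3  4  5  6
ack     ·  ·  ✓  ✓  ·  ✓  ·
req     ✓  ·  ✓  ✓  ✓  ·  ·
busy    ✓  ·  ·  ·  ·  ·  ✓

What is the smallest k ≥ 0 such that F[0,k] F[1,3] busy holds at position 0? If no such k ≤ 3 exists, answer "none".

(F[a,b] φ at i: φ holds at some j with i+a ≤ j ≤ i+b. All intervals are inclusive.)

Scan j = 0,1,… for F[1,3] busy:
  j=0: fails
  j=1: fails
  j=2: fails
  j=3: holds
First hit at j=3, so smallest k = 3-0 = 3.

3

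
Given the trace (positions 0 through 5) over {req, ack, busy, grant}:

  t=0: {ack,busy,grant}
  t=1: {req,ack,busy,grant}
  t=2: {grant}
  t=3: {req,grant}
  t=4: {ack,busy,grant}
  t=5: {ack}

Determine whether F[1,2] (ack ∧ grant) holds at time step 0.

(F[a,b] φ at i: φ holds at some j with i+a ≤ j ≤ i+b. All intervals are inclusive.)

True

Check (ack ∧ grant) at each j in [1,2]:
  j=1: true
  j=2: false
Found at j=1 → formula holds.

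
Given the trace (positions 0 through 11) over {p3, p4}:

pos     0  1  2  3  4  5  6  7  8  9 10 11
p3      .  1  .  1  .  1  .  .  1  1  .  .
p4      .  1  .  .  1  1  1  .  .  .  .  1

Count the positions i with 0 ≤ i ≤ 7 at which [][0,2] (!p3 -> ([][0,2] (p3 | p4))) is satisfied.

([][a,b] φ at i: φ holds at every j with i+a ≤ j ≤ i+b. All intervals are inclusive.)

Evaluate at each i in [0,7]:
  i=0: ✗ (fails at j=0)
  i=1: ✗ (fails at j=2)
  i=2: ✗ (fails at j=2)
  i=3: ✓ (all of [3,5])
  i=4: ✗ (fails at j=6)
  i=5: ✗ (fails at j=6)
  i=6: ✗ (fails at j=6)
  i=7: ✗ (fails at j=7)
Positions where it holds: {3} → 1.

1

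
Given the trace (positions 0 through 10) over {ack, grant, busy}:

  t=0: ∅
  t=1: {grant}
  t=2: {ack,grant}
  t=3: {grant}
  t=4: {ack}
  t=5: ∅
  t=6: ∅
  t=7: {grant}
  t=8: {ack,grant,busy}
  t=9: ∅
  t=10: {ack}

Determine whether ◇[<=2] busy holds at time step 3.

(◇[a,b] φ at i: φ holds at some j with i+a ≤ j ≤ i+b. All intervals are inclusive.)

Check busy at each j in [3,5]:
  j=3: false
  j=4: false
  j=5: false
No position in the window satisfies it → formula fails.

Does not hold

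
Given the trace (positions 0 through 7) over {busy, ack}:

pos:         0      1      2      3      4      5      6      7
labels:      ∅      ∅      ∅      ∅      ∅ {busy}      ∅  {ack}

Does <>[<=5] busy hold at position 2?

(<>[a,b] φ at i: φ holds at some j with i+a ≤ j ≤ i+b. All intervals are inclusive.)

True

Check busy at each j in [2,7]:
  j=2: false
  j=3: false
  j=4: false
  j=5: true
  j=6: false
  j=7: false
Found at j=5 → formula holds.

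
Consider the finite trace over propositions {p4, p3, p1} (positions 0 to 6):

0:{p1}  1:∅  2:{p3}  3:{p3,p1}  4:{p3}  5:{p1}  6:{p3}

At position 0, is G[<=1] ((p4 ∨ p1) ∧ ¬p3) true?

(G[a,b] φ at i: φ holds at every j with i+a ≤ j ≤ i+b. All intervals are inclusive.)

Check ((p4 ∨ p1) ∧ ¬p3) at every j in [0,1]:
  j=0: true
  j=1: false
Fails at j=1 → formula fails.

No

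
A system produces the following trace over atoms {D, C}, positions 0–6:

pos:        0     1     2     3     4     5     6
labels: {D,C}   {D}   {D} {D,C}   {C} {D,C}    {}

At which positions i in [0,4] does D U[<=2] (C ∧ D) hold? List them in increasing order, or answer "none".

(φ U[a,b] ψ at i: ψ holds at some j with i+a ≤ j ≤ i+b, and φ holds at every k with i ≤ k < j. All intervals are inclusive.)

0, 1, 2, 3

Evaluate at each i in [0,4]:
  i=0: ✓ (rhs at j=0)
  i=1: ✓ (rhs at j=3; lhs holds on [1,2])
  i=2: ✓ (rhs at j=3; lhs holds on [2,2])
  i=3: ✓ (rhs at j=3)
  i=4: ✗ (lhs fails at k=4 before rhs at j=5)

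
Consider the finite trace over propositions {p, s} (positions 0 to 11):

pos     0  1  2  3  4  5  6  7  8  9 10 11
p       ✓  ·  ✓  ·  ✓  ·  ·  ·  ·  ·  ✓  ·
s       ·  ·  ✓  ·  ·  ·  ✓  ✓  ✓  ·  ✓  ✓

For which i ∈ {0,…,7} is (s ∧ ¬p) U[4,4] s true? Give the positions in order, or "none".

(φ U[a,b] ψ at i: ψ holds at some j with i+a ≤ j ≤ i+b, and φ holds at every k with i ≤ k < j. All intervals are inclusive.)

none

Evaluate at each i in [0,7]:
  i=0: ✗ (no rhs in [4,4])
  i=1: ✗ (no rhs in [5,5])
  i=2: ✗ (lhs fails at k=2 before rhs at j=6)
  i=3: ✗ (lhs fails at k=3 before rhs at j=7)
  i=4: ✗ (lhs fails at k=4 before rhs at j=8)
  i=5: ✗ (no rhs in [9,9])
  i=6: ✗ (lhs fails at k=9 before rhs at j=10)
  i=7: ✗ (lhs fails at k=9 before rhs at j=11)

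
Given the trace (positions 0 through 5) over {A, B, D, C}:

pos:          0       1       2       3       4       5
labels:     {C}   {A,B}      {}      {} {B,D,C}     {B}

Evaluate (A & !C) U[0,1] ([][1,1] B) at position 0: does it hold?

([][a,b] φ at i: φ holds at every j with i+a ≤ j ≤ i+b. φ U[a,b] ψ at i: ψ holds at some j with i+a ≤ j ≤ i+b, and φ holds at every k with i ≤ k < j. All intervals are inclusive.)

True

Need some j in [0,1] with [][1,1] B, and (A & !C) at every k in [0,j-1].
  j=0: [][1,1] B holds; no prefix to check → satisfied.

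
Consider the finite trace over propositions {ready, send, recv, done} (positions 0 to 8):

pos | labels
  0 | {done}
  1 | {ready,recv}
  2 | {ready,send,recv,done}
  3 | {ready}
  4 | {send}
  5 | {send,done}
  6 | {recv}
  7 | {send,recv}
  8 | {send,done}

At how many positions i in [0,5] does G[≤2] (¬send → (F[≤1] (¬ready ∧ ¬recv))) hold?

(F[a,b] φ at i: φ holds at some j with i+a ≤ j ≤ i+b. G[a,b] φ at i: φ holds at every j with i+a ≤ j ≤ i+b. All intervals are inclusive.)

2

Evaluate at each i in [0,5]:
  i=0: ✗ (fails at j=1)
  i=1: ✗ (fails at j=1)
  i=2: ✓ (all of [2,4])
  i=3: ✓ (all of [3,5])
  i=4: ✗ (fails at j=6)
  i=5: ✗ (fails at j=6)
Positions where it holds: {2, 3} → 2.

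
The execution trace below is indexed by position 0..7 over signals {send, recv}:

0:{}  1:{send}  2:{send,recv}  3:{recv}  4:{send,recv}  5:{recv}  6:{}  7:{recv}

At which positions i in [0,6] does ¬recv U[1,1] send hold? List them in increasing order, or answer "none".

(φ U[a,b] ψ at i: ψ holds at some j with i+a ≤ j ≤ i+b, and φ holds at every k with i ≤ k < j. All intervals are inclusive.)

Evaluate at each i in [0,6]:
  i=0: ✓ (rhs at j=1; lhs holds on [0,0])
  i=1: ✓ (rhs at j=2; lhs holds on [1,1])
  i=2: ✗ (no rhs in [3,3])
  i=3: ✗ (lhs fails at k=3 before rhs at j=4)
  i=4: ✗ (no rhs in [5,5])
  i=5: ✗ (no rhs in [6,6])
  i=6: ✗ (no rhs in [7,7])

0, 1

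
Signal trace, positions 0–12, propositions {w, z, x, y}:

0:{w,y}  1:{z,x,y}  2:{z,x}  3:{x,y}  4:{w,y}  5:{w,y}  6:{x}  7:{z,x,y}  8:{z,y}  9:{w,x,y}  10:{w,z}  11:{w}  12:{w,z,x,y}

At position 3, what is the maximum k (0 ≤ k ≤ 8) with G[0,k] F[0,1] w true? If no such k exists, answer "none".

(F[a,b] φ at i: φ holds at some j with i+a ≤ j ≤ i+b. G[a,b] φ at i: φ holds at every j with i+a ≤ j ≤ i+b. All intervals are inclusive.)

2

F[0,1] w must hold from j=3 onward; find where it first fails.
  j=3: holds
  j=4: holds
  j=5: holds
  j=6: fails
Holds on [3,5], so largest k = 2.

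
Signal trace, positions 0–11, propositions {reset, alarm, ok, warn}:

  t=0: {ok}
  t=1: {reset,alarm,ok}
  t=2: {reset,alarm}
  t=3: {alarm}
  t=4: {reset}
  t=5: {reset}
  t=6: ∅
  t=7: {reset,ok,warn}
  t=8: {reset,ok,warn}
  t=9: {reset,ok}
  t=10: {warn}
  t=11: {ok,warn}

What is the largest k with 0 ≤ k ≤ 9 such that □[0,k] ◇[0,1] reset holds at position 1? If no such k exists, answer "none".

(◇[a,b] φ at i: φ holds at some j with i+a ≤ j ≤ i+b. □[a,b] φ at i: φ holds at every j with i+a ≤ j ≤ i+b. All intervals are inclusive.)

◇[0,1] reset must hold from j=1 onward; find where it first fails.
  j=1: holds
  j=2: holds
  j=3: holds
  j=4: holds
  j=5: holds
  j=6: holds
  j=7: holds
  j=8: holds
  j=9: holds
  j=10: fails
Holds on [1,9], so largest k = 8.

8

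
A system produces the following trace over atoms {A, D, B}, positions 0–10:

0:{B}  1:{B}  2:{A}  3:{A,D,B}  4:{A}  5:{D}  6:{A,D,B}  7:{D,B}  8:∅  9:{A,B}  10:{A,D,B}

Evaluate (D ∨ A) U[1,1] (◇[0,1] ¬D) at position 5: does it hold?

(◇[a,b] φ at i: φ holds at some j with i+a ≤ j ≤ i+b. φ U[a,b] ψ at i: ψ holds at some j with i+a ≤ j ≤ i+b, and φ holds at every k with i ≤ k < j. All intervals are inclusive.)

Does not hold

Need some j in [6,6] with ◇[0,1] ¬D, and (D ∨ A) at every k in [5,j-1].
  j=6: ◇[0,1] ¬D — fails (none in [6,7]).
No j in the window works → until fails.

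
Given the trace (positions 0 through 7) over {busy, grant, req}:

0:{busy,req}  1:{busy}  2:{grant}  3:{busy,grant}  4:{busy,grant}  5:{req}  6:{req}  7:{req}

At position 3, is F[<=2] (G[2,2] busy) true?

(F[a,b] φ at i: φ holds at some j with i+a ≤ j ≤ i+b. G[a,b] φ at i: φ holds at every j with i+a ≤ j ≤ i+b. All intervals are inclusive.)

Check G[2,2] busy at each j in [3,5]:
  j=3: fails at 5
  j=4: fails at 6
  j=5: fails at 7
No position in the window satisfies it → formula fails.

No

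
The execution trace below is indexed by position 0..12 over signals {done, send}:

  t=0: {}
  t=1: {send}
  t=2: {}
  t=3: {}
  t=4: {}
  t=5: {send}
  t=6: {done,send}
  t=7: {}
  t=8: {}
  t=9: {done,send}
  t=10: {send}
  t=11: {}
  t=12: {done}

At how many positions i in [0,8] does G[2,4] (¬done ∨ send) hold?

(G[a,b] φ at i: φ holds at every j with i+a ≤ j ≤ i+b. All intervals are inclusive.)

Evaluate at each i in [0,8]:
  i=0: ✓ (all of [2,4])
  i=1: ✓ (all of [3,5])
  i=2: ✓ (all of [4,6])
  i=3: ✓ (all of [5,7])
  i=4: ✓ (all of [6,8])
  i=5: ✓ (all of [7,9])
  i=6: ✓ (all of [8,10])
  i=7: ✓ (all of [9,11])
  i=8: ✗ (fails at j=12)
Positions where it holds: {0, 1, 2, 3, 4, 5, 6, 7} → 8.

8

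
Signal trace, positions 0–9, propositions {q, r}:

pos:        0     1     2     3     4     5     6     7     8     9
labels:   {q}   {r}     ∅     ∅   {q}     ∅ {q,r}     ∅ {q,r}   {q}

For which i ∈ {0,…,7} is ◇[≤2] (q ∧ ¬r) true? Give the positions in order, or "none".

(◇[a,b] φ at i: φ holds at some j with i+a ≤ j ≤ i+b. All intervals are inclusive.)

Evaluate at each i in [0,7]:
  i=0: ✓ (witness j=0)
  i=1: ✗ (none in [1,3])
  i=2: ✓ (witness j=4)
  i=3: ✓ (witness j=4)
  i=4: ✓ (witness j=4)
  i=5: ✗ (none in [5,7])
  i=6: ✗ (none in [6,8])
  i=7: ✓ (witness j=9)

0, 2, 3, 4, 7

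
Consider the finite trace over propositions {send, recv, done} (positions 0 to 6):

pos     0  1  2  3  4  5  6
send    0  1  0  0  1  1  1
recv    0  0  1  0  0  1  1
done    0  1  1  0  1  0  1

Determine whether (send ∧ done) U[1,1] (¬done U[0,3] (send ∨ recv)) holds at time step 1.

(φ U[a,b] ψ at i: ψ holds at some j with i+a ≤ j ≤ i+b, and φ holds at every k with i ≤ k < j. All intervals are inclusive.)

True

Need some j in [2,2] with (¬done U[0,3] (send ∨ recv)), and (send ∧ done) at every k in [1,j-1].
  j=2: (¬done U[0,3] (send ∨ recv)) holds; (send ∧ done) holds at every k in [1,1] → satisfied.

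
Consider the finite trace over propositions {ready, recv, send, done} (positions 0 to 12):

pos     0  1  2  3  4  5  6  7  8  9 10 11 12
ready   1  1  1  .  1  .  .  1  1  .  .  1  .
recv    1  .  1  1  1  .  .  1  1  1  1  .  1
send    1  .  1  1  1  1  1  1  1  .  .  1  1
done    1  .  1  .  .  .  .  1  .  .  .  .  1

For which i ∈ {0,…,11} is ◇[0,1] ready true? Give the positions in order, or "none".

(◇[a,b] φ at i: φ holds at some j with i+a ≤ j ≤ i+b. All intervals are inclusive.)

Evaluate at each i in [0,11]:
  i=0: ✓ (witness j=0)
  i=1: ✓ (witness j=1)
  i=2: ✓ (witness j=2)
  i=3: ✓ (witness j=4)
  i=4: ✓ (witness j=4)
  i=5: ✗ (none in [5,6])
  i=6: ✓ (witness j=7)
  i=7: ✓ (witness j=7)
  i=8: ✓ (witness j=8)
  i=9: ✗ (none in [9,10])
  i=10: ✓ (witness j=11)
  i=11: ✓ (witness j=11)

0, 1, 2, 3, 4, 6, 7, 8, 10, 11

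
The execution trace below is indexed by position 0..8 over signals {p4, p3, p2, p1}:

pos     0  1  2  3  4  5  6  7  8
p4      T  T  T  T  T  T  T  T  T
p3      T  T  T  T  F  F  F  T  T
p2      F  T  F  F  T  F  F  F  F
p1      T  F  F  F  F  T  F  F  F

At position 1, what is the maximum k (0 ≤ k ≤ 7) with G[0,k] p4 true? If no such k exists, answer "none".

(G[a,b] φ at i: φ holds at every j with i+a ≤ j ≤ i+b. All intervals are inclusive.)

7

p4 must hold from j=1 onward; find where it first fails.
  j=1: holds
  j=2: holds
  j=3: holds
  j=4: holds
  j=5: holds
  j=6: holds
  j=7: holds
  j=8: holds
Holds through j=8; largest k = 7.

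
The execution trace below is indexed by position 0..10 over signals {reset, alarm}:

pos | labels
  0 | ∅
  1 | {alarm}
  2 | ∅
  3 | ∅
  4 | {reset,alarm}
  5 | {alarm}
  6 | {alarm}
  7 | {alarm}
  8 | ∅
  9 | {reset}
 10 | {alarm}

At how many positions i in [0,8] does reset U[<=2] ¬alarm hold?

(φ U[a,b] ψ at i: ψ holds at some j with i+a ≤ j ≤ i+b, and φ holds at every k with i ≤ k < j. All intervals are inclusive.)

4

Evaluate at each i in [0,8]:
  i=0: ✓ (rhs at j=0)
  i=1: ✗ (lhs fails at k=1 before rhs at j=2)
  i=2: ✓ (rhs at j=2)
  i=3: ✓ (rhs at j=3)
  i=4: ✗ (no rhs in [4,6])
  i=5: ✗ (no rhs in [5,7])
  i=6: ✗ (lhs fails at k=6 before rhs at j=8)
  i=7: ✗ (lhs fails at k=7 before rhs at j=8)
  i=8: ✓ (rhs at j=8)
Positions where it holds: {0, 2, 3, 8} → 4.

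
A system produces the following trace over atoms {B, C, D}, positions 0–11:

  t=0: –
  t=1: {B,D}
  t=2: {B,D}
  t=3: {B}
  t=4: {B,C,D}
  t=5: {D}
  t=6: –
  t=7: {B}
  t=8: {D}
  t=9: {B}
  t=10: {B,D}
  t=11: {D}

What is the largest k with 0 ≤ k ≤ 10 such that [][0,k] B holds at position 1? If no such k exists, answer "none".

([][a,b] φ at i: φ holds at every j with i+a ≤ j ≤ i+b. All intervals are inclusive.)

3

B must hold from j=1 onward; find where it first fails.
  j=1: holds
  j=2: holds
  j=3: holds
  j=4: holds
  j=5: fails
Holds on [1,4], so largest k = 3.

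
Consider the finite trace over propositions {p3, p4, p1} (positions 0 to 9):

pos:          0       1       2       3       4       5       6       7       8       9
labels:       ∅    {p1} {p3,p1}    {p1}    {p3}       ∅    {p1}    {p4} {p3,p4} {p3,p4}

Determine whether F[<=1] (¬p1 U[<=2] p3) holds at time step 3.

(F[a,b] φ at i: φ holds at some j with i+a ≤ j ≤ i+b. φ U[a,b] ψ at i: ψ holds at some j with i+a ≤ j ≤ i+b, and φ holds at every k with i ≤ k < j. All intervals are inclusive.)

Check (¬p1 U[<=2] p3) at each j in [3,4]:
  j=3: fails
  j=4: holds
Found at j=4 → formula holds.

Yes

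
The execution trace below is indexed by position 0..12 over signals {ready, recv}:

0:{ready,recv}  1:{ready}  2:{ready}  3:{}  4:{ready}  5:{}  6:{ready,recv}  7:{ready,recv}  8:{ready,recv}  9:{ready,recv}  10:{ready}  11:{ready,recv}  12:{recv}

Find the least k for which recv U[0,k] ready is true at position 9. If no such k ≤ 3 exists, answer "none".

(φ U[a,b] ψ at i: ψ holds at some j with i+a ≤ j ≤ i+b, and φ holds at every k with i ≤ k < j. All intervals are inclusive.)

Need earliest j ≥ 9 with ready, and recv at every k in [9,j-1].
  j=9: rhs holds (empty prefix). k = 0.

0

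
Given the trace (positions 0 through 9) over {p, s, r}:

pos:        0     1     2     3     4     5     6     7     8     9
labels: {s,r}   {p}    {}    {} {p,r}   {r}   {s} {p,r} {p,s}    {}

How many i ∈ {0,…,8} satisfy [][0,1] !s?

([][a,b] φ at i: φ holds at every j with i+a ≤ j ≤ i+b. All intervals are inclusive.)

Evaluate at each i in [0,8]:
  i=0: ✗ (fails at j=0)
  i=1: ✓ (all of [1,2])
  i=2: ✓ (all of [2,3])
  i=3: ✓ (all of [3,4])
  i=4: ✓ (all of [4,5])
  i=5: ✗ (fails at j=6)
  i=6: ✗ (fails at j=6)
  i=7: ✗ (fails at j=8)
  i=8: ✗ (fails at j=8)
Positions where it holds: {1, 2, 3, 4} → 4.

4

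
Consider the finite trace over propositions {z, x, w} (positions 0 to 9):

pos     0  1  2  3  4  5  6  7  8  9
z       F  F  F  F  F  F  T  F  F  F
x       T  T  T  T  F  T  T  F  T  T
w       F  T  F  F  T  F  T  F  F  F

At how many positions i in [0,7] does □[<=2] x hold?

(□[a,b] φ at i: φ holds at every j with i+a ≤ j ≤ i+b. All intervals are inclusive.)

Evaluate at each i in [0,7]:
  i=0: ✓ (all of [0,2])
  i=1: ✓ (all of [1,3])
  i=2: ✗ (fails at j=4)
  i=3: ✗ (fails at j=4)
  i=4: ✗ (fails at j=4)
  i=5: ✗ (fails at j=7)
  i=6: ✗ (fails at j=7)
  i=7: ✗ (fails at j=7)
Positions where it holds: {0, 1} → 2.

2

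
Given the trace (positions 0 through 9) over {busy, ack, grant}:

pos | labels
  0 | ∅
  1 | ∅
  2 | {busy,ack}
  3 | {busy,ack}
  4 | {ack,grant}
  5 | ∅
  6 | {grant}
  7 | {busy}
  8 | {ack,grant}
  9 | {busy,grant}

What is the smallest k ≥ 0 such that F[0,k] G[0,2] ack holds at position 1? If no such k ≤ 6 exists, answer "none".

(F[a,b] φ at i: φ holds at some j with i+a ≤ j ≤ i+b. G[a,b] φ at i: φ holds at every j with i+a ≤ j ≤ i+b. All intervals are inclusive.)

1

Scan j = 1,2,… for G[0,2] ack:
  j=1: fails
  j=2: holds
First hit at j=2, so smallest k = 2-1 = 1.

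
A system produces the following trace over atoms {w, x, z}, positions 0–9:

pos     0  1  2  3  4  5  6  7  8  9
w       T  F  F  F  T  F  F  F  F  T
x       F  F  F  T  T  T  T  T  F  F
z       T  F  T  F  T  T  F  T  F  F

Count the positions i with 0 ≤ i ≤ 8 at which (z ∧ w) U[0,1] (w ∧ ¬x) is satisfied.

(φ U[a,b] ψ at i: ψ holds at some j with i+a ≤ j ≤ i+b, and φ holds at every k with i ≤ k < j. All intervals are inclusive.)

1

Evaluate at each i in [0,8]:
  i=0: ✓ (rhs at j=0)
  i=1: ✗ (no rhs in [1,2])
  i=2: ✗ (no rhs in [2,3])
  i=3: ✗ (no rhs in [3,4])
  i=4: ✗ (no rhs in [4,5])
  i=5: ✗ (no rhs in [5,6])
  i=6: ✗ (no rhs in [6,7])
  i=7: ✗ (no rhs in [7,8])
  i=8: ✗ (lhs fails at k=8 before rhs at j=9)
Positions where it holds: {0} → 1.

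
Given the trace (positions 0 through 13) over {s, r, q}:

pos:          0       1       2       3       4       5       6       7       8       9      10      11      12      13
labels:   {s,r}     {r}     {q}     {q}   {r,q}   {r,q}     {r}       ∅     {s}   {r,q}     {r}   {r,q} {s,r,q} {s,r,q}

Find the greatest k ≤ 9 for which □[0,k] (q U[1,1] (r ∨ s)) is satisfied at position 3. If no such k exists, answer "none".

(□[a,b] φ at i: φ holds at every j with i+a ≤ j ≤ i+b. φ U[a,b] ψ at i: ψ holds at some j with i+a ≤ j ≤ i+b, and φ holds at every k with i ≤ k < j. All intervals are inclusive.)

(q U[1,1] (r ∨ s)) must hold from j=3 onward; find where it first fails.
  j=3: holds
  j=4: holds
  j=5: holds
  j=6: fails
Holds on [3,5], so largest k = 2.

2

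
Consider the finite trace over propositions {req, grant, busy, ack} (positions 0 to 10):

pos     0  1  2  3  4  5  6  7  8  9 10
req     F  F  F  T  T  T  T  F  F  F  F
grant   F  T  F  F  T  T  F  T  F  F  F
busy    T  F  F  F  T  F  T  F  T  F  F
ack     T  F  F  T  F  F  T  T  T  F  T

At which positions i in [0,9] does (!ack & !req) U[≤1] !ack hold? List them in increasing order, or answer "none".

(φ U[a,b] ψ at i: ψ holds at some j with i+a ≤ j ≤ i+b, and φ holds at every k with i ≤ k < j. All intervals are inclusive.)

Evaluate at each i in [0,9]:
  i=0: ✗ (lhs fails at k=0 before rhs at j=1)
  i=1: ✓ (rhs at j=1)
  i=2: ✓ (rhs at j=2)
  i=3: ✗ (lhs fails at k=3 before rhs at j=4)
  i=4: ✓ (rhs at j=4)
  i=5: ✓ (rhs at j=5)
  i=6: ✗ (no rhs in [6,7])
  i=7: ✗ (no rhs in [7,8])
  i=8: ✗ (lhs fails at k=8 before rhs at j=9)
  i=9: ✓ (rhs at j=9)

1, 2, 4, 5, 9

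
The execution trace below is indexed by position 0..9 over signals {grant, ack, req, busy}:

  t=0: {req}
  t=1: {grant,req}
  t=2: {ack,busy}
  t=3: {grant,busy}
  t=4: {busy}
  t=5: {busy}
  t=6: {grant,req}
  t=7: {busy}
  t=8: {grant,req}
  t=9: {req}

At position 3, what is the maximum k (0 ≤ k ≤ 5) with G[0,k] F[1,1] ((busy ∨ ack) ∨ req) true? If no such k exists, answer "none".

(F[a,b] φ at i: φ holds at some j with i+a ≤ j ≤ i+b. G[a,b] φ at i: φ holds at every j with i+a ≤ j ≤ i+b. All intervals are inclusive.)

F[1,1] ((busy ∨ ack) ∨ req) must hold from j=3 onward; find where it first fails.
  j=3: holds
  j=4: holds
  j=5: holds
  j=6: holds
  j=7: holds
  j=8: holds
Holds through j=8; largest k = 5.

5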